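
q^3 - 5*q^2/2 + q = q*(q - 2)*(q - 1/2)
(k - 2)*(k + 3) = k^2 + k - 6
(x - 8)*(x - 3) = x^2 - 11*x + 24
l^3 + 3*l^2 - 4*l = l*(l - 1)*(l + 4)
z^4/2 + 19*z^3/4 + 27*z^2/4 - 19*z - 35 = (z/2 + 1)*(z - 2)*(z + 5/2)*(z + 7)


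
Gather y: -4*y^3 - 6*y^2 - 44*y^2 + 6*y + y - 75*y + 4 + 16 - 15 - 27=-4*y^3 - 50*y^2 - 68*y - 22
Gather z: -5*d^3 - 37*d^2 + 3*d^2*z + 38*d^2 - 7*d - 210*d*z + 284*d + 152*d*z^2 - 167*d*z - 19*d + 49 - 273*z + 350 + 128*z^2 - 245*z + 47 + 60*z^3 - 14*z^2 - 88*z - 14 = -5*d^3 + d^2 + 258*d + 60*z^3 + z^2*(152*d + 114) + z*(3*d^2 - 377*d - 606) + 432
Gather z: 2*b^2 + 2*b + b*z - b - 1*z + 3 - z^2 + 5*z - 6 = 2*b^2 + b - z^2 + z*(b + 4) - 3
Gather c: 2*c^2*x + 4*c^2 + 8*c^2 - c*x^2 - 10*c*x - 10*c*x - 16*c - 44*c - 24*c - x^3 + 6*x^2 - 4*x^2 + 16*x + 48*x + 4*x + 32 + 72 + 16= c^2*(2*x + 12) + c*(-x^2 - 20*x - 84) - x^3 + 2*x^2 + 68*x + 120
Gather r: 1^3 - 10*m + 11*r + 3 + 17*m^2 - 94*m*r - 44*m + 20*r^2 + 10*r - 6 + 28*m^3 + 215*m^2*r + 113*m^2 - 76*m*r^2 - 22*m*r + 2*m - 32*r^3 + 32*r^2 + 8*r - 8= 28*m^3 + 130*m^2 - 52*m - 32*r^3 + r^2*(52 - 76*m) + r*(215*m^2 - 116*m + 29) - 10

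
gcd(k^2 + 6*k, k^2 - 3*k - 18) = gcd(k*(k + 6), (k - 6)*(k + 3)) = 1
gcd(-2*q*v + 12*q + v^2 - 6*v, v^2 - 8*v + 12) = v - 6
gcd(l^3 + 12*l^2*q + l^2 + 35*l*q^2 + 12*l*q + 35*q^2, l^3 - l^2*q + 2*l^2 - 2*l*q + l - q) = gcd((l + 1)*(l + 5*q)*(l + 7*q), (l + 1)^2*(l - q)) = l + 1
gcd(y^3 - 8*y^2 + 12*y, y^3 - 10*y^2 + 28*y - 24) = y^2 - 8*y + 12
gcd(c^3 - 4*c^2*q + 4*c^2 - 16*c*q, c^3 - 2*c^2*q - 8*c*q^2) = -c^2 + 4*c*q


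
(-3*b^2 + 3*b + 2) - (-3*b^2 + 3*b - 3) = 5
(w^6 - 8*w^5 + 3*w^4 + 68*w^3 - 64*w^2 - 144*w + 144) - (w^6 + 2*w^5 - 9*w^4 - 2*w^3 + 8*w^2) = -10*w^5 + 12*w^4 + 70*w^3 - 72*w^2 - 144*w + 144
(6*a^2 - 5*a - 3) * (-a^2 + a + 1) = -6*a^4 + 11*a^3 + 4*a^2 - 8*a - 3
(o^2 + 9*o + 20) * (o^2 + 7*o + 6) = o^4 + 16*o^3 + 89*o^2 + 194*o + 120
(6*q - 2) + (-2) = 6*q - 4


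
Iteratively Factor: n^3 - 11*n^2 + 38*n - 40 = (n - 2)*(n^2 - 9*n + 20) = (n - 4)*(n - 2)*(n - 5)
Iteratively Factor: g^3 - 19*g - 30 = (g + 2)*(g^2 - 2*g - 15) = (g - 5)*(g + 2)*(g + 3)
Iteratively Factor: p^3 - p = (p)*(p^2 - 1) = p*(p + 1)*(p - 1)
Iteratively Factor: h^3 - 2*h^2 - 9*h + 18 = (h - 3)*(h^2 + h - 6) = (h - 3)*(h + 3)*(h - 2)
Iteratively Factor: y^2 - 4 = (y - 2)*(y + 2)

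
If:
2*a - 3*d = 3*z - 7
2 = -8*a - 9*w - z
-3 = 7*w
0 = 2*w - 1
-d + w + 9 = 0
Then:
No Solution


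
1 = 1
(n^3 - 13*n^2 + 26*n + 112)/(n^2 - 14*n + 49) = (n^2 - 6*n - 16)/(n - 7)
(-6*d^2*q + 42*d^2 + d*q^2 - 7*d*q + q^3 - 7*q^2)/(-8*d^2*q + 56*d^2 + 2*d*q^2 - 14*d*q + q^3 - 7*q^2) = (3*d + q)/(4*d + q)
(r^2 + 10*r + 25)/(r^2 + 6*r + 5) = (r + 5)/(r + 1)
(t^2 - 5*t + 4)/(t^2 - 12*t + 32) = (t - 1)/(t - 8)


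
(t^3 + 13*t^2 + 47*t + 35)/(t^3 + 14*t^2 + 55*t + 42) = (t + 5)/(t + 6)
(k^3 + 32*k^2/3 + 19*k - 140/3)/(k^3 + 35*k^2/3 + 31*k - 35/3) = (3*k - 4)/(3*k - 1)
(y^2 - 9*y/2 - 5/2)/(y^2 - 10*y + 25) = (y + 1/2)/(y - 5)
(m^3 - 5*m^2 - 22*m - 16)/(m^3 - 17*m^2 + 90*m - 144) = (m^2 + 3*m + 2)/(m^2 - 9*m + 18)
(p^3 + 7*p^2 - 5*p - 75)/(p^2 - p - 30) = (p^2 + 2*p - 15)/(p - 6)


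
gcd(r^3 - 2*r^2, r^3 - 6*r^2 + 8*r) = r^2 - 2*r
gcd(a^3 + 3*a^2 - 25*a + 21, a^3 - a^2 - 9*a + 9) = a^2 - 4*a + 3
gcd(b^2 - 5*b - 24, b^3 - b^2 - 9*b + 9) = b + 3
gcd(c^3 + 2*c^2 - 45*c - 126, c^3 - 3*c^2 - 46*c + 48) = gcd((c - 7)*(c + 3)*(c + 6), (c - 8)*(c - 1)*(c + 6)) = c + 6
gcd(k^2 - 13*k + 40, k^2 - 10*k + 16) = k - 8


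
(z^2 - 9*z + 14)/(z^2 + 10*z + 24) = (z^2 - 9*z + 14)/(z^2 + 10*z + 24)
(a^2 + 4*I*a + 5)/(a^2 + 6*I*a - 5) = (a - I)/(a + I)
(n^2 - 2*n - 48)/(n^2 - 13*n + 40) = (n + 6)/(n - 5)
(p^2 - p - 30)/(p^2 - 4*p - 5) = (-p^2 + p + 30)/(-p^2 + 4*p + 5)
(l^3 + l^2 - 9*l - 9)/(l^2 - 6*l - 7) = (l^2 - 9)/(l - 7)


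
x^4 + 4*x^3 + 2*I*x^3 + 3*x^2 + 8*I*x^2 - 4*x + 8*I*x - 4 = (x + 2)^2*(x + I)^2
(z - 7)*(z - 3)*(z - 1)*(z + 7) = z^4 - 4*z^3 - 46*z^2 + 196*z - 147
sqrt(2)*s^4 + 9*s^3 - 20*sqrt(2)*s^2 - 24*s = s*(s - 2*sqrt(2))*(s + 6*sqrt(2))*(sqrt(2)*s + 1)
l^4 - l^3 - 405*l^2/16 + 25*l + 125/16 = (l - 5)*(l - 5/4)*(l + 1/4)*(l + 5)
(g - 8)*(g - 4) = g^2 - 12*g + 32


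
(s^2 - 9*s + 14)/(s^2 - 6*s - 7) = (s - 2)/(s + 1)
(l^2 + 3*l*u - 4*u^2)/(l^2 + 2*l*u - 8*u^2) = (-l + u)/(-l + 2*u)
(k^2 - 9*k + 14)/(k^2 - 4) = (k - 7)/(k + 2)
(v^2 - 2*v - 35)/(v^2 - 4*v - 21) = (v + 5)/(v + 3)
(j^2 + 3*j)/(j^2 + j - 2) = j*(j + 3)/(j^2 + j - 2)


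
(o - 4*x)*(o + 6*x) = o^2 + 2*o*x - 24*x^2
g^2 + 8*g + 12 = (g + 2)*(g + 6)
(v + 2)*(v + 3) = v^2 + 5*v + 6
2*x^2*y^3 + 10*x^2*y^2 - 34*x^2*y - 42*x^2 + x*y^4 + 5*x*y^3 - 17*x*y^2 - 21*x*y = (2*x + y)*(y - 3)*(y + 7)*(x*y + x)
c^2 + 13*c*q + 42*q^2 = (c + 6*q)*(c + 7*q)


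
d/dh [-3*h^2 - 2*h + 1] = -6*h - 2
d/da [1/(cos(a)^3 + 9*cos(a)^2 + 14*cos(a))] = (3*sin(a) + 14*sin(a)/cos(a)^2 + 18*tan(a))/((cos(a) + 2)^2*(cos(a) + 7)^2)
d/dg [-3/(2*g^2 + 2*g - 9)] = 6*(2*g + 1)/(2*g^2 + 2*g - 9)^2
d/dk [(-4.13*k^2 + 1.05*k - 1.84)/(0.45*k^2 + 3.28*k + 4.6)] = (-14.0189*k^2 - 36.34*k + 10.8652)/(0.2025*k^4 + 2.952*k^3 + 14.8984*k^2 + 30.176*k + 21.16)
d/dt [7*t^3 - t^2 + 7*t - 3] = 21*t^2 - 2*t + 7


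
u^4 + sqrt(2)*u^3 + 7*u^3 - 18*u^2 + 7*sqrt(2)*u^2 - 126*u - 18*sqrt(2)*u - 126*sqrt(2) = (u + 7)*(u - 3*sqrt(2))*(u + sqrt(2))*(u + 3*sqrt(2))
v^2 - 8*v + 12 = (v - 6)*(v - 2)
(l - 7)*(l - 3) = l^2 - 10*l + 21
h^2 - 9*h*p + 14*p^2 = (h - 7*p)*(h - 2*p)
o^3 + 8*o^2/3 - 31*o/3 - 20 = (o - 3)*(o + 5/3)*(o + 4)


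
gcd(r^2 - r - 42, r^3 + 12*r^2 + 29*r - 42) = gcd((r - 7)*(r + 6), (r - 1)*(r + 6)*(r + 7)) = r + 6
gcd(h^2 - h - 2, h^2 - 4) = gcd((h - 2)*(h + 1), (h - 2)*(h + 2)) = h - 2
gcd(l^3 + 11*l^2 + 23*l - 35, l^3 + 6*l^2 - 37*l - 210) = l^2 + 12*l + 35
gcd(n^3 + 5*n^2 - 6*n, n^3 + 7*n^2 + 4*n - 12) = n^2 + 5*n - 6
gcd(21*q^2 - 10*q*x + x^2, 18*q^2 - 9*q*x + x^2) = -3*q + x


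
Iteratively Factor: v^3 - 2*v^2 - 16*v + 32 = (v - 4)*(v^2 + 2*v - 8) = (v - 4)*(v - 2)*(v + 4)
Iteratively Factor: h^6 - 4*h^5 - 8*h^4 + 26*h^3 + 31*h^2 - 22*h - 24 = (h - 3)*(h^5 - h^4 - 11*h^3 - 7*h^2 + 10*h + 8) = (h - 3)*(h + 1)*(h^4 - 2*h^3 - 9*h^2 + 2*h + 8) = (h - 3)*(h + 1)*(h + 2)*(h^3 - 4*h^2 - h + 4) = (h - 3)*(h - 1)*(h + 1)*(h + 2)*(h^2 - 3*h - 4) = (h - 3)*(h - 1)*(h + 1)^2*(h + 2)*(h - 4)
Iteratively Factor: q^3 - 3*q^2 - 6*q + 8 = (q - 4)*(q^2 + q - 2) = (q - 4)*(q + 2)*(q - 1)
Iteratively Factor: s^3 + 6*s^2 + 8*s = (s)*(s^2 + 6*s + 8) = s*(s + 2)*(s + 4)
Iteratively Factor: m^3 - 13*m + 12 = (m - 1)*(m^2 + m - 12) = (m - 1)*(m + 4)*(m - 3)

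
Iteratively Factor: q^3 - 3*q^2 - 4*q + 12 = (q - 2)*(q^2 - q - 6) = (q - 3)*(q - 2)*(q + 2)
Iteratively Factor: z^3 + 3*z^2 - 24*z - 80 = (z + 4)*(z^2 - z - 20) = (z - 5)*(z + 4)*(z + 4)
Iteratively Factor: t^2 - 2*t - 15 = (t - 5)*(t + 3)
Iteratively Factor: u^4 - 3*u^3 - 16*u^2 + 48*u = (u - 3)*(u^3 - 16*u) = u*(u - 3)*(u^2 - 16) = u*(u - 4)*(u - 3)*(u + 4)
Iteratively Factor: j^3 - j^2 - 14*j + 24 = (j - 3)*(j^2 + 2*j - 8) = (j - 3)*(j - 2)*(j + 4)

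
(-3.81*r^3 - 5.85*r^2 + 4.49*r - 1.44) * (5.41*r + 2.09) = -20.6121*r^4 - 39.6114*r^3 + 12.0644*r^2 + 1.5937*r - 3.0096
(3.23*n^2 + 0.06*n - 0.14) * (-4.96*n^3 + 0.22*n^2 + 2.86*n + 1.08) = -16.0208*n^5 + 0.413*n^4 + 9.9454*n^3 + 3.6292*n^2 - 0.3356*n - 0.1512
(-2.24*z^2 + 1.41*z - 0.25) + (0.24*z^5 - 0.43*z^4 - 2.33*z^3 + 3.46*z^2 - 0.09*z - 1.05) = 0.24*z^5 - 0.43*z^4 - 2.33*z^3 + 1.22*z^2 + 1.32*z - 1.3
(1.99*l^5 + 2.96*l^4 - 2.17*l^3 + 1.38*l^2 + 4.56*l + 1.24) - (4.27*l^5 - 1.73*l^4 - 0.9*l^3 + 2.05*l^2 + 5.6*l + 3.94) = -2.28*l^5 + 4.69*l^4 - 1.27*l^3 - 0.67*l^2 - 1.04*l - 2.7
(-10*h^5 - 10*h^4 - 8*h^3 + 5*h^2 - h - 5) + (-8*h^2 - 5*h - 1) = -10*h^5 - 10*h^4 - 8*h^3 - 3*h^2 - 6*h - 6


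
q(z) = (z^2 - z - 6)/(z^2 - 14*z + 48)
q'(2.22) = 0.09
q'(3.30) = 0.51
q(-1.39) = -0.04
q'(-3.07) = -0.06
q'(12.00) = -1.23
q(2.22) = -0.15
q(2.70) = -0.08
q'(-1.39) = -0.06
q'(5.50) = 44.00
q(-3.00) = 0.06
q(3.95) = 0.68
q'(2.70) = 0.21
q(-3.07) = 0.06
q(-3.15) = 0.07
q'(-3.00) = -0.06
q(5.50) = 15.00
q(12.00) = 5.25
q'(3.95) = 1.33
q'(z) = (14 - 2*z)*(z^2 - z - 6)/(z^2 - 14*z + 48)^2 + (2*z - 1)/(z^2 - 14*z + 48) = (-13*z^2 + 108*z - 132)/(z^4 - 28*z^3 + 292*z^2 - 1344*z + 2304)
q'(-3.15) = -0.06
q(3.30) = 0.13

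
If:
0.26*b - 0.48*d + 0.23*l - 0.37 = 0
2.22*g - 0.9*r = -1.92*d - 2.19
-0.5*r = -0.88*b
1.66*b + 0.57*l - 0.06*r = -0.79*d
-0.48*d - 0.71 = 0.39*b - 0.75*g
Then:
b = 1.40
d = -1.11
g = 0.97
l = -2.28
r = 2.46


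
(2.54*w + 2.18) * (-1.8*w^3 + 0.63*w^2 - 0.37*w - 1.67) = -4.572*w^4 - 2.3238*w^3 + 0.4336*w^2 - 5.0484*w - 3.6406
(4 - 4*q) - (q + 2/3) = 10/3 - 5*q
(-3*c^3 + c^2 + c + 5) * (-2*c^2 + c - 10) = 6*c^5 - 5*c^4 + 29*c^3 - 19*c^2 - 5*c - 50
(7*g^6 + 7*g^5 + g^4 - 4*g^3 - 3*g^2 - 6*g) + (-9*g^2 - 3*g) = 7*g^6 + 7*g^5 + g^4 - 4*g^3 - 12*g^2 - 9*g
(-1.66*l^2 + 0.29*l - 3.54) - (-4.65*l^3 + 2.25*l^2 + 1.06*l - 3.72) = 4.65*l^3 - 3.91*l^2 - 0.77*l + 0.18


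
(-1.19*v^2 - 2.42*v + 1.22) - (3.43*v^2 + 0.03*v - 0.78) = -4.62*v^2 - 2.45*v + 2.0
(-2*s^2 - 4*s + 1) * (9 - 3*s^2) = 6*s^4 + 12*s^3 - 21*s^2 - 36*s + 9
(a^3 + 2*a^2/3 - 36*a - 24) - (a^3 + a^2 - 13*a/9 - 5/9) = -a^2/3 - 311*a/9 - 211/9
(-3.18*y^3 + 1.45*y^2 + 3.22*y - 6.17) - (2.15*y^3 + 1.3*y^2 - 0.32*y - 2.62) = -5.33*y^3 + 0.15*y^2 + 3.54*y - 3.55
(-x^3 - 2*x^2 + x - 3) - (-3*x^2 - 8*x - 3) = -x^3 + x^2 + 9*x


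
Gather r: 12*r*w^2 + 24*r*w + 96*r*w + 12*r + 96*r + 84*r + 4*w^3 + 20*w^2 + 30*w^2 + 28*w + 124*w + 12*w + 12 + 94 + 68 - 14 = r*(12*w^2 + 120*w + 192) + 4*w^3 + 50*w^2 + 164*w + 160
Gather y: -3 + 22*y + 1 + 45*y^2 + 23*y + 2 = 45*y^2 + 45*y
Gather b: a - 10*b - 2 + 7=a - 10*b + 5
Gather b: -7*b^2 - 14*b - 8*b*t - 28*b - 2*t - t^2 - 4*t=-7*b^2 + b*(-8*t - 42) - t^2 - 6*t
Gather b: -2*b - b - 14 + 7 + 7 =-3*b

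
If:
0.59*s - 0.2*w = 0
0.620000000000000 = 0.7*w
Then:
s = 0.30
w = 0.89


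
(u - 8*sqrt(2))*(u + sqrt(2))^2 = u^3 - 6*sqrt(2)*u^2 - 30*u - 16*sqrt(2)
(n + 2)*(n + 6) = n^2 + 8*n + 12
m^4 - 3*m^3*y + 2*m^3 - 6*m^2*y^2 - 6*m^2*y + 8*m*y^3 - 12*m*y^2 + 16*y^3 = (m + 2)*(m - 4*y)*(m - y)*(m + 2*y)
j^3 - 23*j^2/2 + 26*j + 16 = (j - 8)*(j - 4)*(j + 1/2)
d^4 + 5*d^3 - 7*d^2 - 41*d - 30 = (d - 3)*(d + 1)*(d + 2)*(d + 5)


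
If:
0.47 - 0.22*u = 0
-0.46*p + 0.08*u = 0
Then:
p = 0.37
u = 2.14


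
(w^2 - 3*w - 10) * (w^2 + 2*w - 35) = w^4 - w^3 - 51*w^2 + 85*w + 350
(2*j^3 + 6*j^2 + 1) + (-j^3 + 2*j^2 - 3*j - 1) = j^3 + 8*j^2 - 3*j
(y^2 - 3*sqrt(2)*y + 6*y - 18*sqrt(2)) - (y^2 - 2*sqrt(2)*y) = -sqrt(2)*y + 6*y - 18*sqrt(2)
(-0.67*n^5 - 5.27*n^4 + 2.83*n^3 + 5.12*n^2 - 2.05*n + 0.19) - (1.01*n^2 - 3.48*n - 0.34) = -0.67*n^5 - 5.27*n^4 + 2.83*n^3 + 4.11*n^2 + 1.43*n + 0.53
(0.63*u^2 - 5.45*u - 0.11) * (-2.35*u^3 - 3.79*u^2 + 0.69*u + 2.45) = -1.4805*u^5 + 10.4198*u^4 + 21.3487*u^3 - 1.8001*u^2 - 13.4284*u - 0.2695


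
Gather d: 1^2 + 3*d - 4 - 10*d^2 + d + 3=-10*d^2 + 4*d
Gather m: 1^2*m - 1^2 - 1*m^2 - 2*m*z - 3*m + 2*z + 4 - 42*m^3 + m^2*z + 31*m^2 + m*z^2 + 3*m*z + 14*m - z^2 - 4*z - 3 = -42*m^3 + m^2*(z + 30) + m*(z^2 + z + 12) - z^2 - 2*z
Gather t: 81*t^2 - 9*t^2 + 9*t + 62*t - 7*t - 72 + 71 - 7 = 72*t^2 + 64*t - 8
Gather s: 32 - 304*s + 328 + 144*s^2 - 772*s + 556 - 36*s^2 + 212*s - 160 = 108*s^2 - 864*s + 756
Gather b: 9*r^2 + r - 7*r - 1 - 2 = 9*r^2 - 6*r - 3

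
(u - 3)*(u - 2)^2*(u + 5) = u^4 - 2*u^3 - 19*u^2 + 68*u - 60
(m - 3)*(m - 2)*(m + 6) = m^3 + m^2 - 24*m + 36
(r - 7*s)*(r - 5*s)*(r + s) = r^3 - 11*r^2*s + 23*r*s^2 + 35*s^3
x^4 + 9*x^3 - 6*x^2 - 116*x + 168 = (x - 2)^2*(x + 6)*(x + 7)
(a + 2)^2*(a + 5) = a^3 + 9*a^2 + 24*a + 20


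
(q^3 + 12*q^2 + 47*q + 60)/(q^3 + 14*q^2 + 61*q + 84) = (q + 5)/(q + 7)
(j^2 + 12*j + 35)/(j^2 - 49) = (j + 5)/(j - 7)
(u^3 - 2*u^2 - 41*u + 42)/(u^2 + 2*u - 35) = (u^3 - 2*u^2 - 41*u + 42)/(u^2 + 2*u - 35)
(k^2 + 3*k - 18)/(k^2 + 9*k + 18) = (k - 3)/(k + 3)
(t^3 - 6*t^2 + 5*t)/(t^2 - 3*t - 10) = t*(t - 1)/(t + 2)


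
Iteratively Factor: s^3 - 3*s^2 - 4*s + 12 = (s - 2)*(s^2 - s - 6) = (s - 2)*(s + 2)*(s - 3)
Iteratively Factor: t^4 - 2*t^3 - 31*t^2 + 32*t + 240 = (t + 4)*(t^3 - 6*t^2 - 7*t + 60) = (t - 4)*(t + 4)*(t^2 - 2*t - 15) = (t - 5)*(t - 4)*(t + 4)*(t + 3)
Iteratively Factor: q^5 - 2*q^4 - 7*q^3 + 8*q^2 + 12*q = (q - 3)*(q^4 + q^3 - 4*q^2 - 4*q) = (q - 3)*(q - 2)*(q^3 + 3*q^2 + 2*q) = (q - 3)*(q - 2)*(q + 2)*(q^2 + q) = (q - 3)*(q - 2)*(q + 1)*(q + 2)*(q)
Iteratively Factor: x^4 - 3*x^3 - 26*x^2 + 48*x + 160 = (x - 4)*(x^3 + x^2 - 22*x - 40) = (x - 4)*(x + 4)*(x^2 - 3*x - 10) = (x - 5)*(x - 4)*(x + 4)*(x + 2)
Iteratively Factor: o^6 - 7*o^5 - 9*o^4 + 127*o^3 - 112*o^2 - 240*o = (o - 4)*(o^5 - 3*o^4 - 21*o^3 + 43*o^2 + 60*o) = (o - 5)*(o - 4)*(o^4 + 2*o^3 - 11*o^2 - 12*o) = (o - 5)*(o - 4)*(o + 4)*(o^3 - 2*o^2 - 3*o) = (o - 5)*(o - 4)*(o + 1)*(o + 4)*(o^2 - 3*o) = o*(o - 5)*(o - 4)*(o + 1)*(o + 4)*(o - 3)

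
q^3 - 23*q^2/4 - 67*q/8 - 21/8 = (q - 7)*(q + 1/2)*(q + 3/4)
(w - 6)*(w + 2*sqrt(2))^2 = w^3 - 6*w^2 + 4*sqrt(2)*w^2 - 24*sqrt(2)*w + 8*w - 48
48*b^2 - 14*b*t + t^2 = (-8*b + t)*(-6*b + t)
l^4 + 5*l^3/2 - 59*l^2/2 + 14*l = l*(l - 4)*(l - 1/2)*(l + 7)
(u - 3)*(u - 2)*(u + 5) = u^3 - 19*u + 30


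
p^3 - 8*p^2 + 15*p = p*(p - 5)*(p - 3)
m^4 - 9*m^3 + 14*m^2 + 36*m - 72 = (m - 6)*(m - 3)*(m - 2)*(m + 2)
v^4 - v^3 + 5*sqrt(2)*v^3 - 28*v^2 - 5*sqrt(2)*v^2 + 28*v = v*(v - 1)*(v - 2*sqrt(2))*(v + 7*sqrt(2))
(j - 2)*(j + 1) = j^2 - j - 2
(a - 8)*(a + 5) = a^2 - 3*a - 40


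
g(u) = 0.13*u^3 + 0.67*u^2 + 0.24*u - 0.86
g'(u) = 0.39*u^2 + 1.34*u + 0.24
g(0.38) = -0.66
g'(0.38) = 0.81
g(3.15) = 10.61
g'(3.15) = 8.33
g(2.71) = 7.30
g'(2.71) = 6.74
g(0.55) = -0.50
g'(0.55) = 1.09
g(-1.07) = -0.51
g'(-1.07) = -0.75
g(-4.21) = 0.30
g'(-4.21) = 1.51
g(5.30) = 38.59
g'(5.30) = 18.30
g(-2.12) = 0.40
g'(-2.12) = -0.85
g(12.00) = 323.14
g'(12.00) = 72.48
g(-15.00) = -292.46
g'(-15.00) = 67.89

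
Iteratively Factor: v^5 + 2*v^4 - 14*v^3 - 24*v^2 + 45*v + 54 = (v + 1)*(v^4 + v^3 - 15*v^2 - 9*v + 54) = (v + 1)*(v + 3)*(v^3 - 2*v^2 - 9*v + 18) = (v + 1)*(v + 3)^2*(v^2 - 5*v + 6) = (v - 2)*(v + 1)*(v + 3)^2*(v - 3)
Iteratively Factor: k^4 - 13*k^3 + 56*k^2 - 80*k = (k - 4)*(k^3 - 9*k^2 + 20*k) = k*(k - 4)*(k^2 - 9*k + 20) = k*(k - 4)^2*(k - 5)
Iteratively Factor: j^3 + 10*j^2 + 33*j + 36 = (j + 3)*(j^2 + 7*j + 12) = (j + 3)*(j + 4)*(j + 3)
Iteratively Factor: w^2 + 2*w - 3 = (w - 1)*(w + 3)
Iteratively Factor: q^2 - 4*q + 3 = (q - 1)*(q - 3)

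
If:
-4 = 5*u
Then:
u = -4/5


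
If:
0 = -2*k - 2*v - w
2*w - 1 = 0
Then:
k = -v - 1/4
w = 1/2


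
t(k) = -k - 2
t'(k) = -1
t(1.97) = -3.97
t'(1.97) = -1.00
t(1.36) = -3.36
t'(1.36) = -1.00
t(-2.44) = 0.44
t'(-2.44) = -1.00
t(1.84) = -3.84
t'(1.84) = -1.00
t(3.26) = -5.26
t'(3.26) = -1.00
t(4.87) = -6.87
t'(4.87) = -1.00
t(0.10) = -2.10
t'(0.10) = -1.00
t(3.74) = -5.74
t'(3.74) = -1.00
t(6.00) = -8.00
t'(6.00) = -1.00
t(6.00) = -8.00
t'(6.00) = -1.00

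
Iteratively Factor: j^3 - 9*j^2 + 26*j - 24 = (j - 2)*(j^2 - 7*j + 12) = (j - 4)*(j - 2)*(j - 3)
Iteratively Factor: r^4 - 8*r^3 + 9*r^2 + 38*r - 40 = (r - 1)*(r^3 - 7*r^2 + 2*r + 40) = (r - 5)*(r - 1)*(r^2 - 2*r - 8) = (r - 5)*(r - 4)*(r - 1)*(r + 2)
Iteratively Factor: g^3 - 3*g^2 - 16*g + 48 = (g - 4)*(g^2 + g - 12) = (g - 4)*(g + 4)*(g - 3)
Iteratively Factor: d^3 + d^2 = (d + 1)*(d^2) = d*(d + 1)*(d)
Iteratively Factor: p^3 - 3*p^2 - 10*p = (p - 5)*(p^2 + 2*p) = p*(p - 5)*(p + 2)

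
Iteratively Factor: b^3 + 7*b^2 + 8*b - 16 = (b + 4)*(b^2 + 3*b - 4) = (b + 4)^2*(b - 1)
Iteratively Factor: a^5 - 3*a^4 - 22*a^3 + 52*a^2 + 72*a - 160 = (a - 5)*(a^4 + 2*a^3 - 12*a^2 - 8*a + 32) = (a - 5)*(a - 2)*(a^3 + 4*a^2 - 4*a - 16) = (a - 5)*(a - 2)^2*(a^2 + 6*a + 8) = (a - 5)*(a - 2)^2*(a + 2)*(a + 4)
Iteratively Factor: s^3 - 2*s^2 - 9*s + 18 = (s + 3)*(s^2 - 5*s + 6) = (s - 2)*(s + 3)*(s - 3)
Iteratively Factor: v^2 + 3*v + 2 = (v + 1)*(v + 2)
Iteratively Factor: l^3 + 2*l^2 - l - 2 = (l + 2)*(l^2 - 1) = (l + 1)*(l + 2)*(l - 1)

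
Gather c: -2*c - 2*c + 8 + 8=16 - 4*c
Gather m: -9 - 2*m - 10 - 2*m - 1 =-4*m - 20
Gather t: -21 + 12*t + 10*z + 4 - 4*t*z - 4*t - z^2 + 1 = t*(8 - 4*z) - z^2 + 10*z - 16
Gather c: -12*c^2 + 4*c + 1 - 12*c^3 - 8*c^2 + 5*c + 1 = -12*c^3 - 20*c^2 + 9*c + 2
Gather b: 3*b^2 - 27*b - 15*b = 3*b^2 - 42*b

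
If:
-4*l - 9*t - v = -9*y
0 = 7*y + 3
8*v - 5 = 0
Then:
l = -9*t/4 - 251/224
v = 5/8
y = -3/7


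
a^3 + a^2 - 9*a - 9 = (a - 3)*(a + 1)*(a + 3)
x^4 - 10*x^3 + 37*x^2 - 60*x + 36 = (x - 3)^2*(x - 2)^2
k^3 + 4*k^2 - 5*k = k*(k - 1)*(k + 5)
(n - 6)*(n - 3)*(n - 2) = n^3 - 11*n^2 + 36*n - 36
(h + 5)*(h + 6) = h^2 + 11*h + 30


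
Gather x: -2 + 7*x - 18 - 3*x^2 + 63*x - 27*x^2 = -30*x^2 + 70*x - 20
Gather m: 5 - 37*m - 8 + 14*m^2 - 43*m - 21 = 14*m^2 - 80*m - 24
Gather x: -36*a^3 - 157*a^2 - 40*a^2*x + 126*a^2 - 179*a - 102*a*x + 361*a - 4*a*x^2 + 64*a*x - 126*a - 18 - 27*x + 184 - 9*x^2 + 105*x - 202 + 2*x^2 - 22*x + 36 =-36*a^3 - 31*a^2 + 56*a + x^2*(-4*a - 7) + x*(-40*a^2 - 38*a + 56)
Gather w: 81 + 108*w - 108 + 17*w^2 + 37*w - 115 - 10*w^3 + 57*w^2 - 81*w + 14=-10*w^3 + 74*w^2 + 64*w - 128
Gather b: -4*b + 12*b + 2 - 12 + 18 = 8*b + 8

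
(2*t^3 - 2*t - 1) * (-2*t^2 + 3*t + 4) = -4*t^5 + 6*t^4 + 12*t^3 - 4*t^2 - 11*t - 4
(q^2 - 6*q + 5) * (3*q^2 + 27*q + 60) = 3*q^4 + 9*q^3 - 87*q^2 - 225*q + 300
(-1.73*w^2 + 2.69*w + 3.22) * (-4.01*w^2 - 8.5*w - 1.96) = 6.9373*w^4 + 3.9181*w^3 - 32.3864*w^2 - 32.6424*w - 6.3112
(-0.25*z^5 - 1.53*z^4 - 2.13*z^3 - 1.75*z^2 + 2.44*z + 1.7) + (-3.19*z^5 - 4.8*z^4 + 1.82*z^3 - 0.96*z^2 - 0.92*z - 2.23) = -3.44*z^5 - 6.33*z^4 - 0.31*z^3 - 2.71*z^2 + 1.52*z - 0.53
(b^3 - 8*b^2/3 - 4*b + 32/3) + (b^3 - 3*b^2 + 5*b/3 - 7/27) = 2*b^3 - 17*b^2/3 - 7*b/3 + 281/27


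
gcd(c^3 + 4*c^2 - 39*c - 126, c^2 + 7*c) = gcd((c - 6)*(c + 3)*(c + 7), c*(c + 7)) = c + 7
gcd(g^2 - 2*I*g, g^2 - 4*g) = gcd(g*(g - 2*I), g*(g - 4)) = g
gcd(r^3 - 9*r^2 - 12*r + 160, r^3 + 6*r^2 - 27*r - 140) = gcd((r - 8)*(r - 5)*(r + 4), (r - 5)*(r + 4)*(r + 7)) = r^2 - r - 20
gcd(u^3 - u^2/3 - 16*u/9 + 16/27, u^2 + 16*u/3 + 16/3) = u + 4/3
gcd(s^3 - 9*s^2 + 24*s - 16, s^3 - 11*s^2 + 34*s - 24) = s^2 - 5*s + 4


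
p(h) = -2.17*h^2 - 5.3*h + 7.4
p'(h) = -4.34*h - 5.3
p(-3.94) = -5.40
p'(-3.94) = 11.80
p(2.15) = -14.03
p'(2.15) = -14.63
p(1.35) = -3.71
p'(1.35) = -11.16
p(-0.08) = 7.81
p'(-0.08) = -4.95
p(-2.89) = 4.59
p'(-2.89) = 7.24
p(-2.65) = 6.21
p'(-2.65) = 6.20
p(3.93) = -46.94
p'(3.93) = -22.36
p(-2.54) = 6.86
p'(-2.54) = 5.72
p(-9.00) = -120.67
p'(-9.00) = 33.76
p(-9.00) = -120.67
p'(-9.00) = 33.76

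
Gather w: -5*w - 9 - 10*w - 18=-15*w - 27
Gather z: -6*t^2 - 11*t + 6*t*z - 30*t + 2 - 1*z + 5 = -6*t^2 - 41*t + z*(6*t - 1) + 7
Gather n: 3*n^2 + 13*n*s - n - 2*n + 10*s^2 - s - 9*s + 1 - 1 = 3*n^2 + n*(13*s - 3) + 10*s^2 - 10*s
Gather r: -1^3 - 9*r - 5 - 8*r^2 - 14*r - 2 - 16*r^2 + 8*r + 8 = -24*r^2 - 15*r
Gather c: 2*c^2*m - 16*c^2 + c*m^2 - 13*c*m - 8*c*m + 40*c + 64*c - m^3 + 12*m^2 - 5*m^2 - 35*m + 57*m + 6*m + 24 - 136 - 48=c^2*(2*m - 16) + c*(m^2 - 21*m + 104) - m^3 + 7*m^2 + 28*m - 160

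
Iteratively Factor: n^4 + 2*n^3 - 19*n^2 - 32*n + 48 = (n - 1)*(n^3 + 3*n^2 - 16*n - 48) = (n - 1)*(n + 3)*(n^2 - 16) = (n - 4)*(n - 1)*(n + 3)*(n + 4)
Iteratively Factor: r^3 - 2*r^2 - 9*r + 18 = (r + 3)*(r^2 - 5*r + 6) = (r - 3)*(r + 3)*(r - 2)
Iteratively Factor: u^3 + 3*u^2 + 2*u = (u + 1)*(u^2 + 2*u) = u*(u + 1)*(u + 2)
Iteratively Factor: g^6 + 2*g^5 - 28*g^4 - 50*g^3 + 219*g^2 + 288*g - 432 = (g - 1)*(g^5 + 3*g^4 - 25*g^3 - 75*g^2 + 144*g + 432) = (g - 4)*(g - 1)*(g^4 + 7*g^3 + 3*g^2 - 63*g - 108) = (g - 4)*(g - 1)*(g + 3)*(g^3 + 4*g^2 - 9*g - 36) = (g - 4)*(g - 1)*(g + 3)*(g + 4)*(g^2 - 9) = (g - 4)*(g - 3)*(g - 1)*(g + 3)*(g + 4)*(g + 3)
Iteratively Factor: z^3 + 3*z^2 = (z)*(z^2 + 3*z) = z^2*(z + 3)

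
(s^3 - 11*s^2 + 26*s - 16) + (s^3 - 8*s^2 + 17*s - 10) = 2*s^3 - 19*s^2 + 43*s - 26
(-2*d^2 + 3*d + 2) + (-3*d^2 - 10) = -5*d^2 + 3*d - 8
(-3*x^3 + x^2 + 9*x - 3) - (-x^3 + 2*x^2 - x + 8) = -2*x^3 - x^2 + 10*x - 11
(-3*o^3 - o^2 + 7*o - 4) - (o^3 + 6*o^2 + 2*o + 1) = -4*o^3 - 7*o^2 + 5*o - 5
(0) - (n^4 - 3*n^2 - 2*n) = -n^4 + 3*n^2 + 2*n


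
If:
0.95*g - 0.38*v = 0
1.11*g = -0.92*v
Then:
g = 0.00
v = 0.00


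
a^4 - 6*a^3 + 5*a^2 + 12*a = a*(a - 4)*(a - 3)*(a + 1)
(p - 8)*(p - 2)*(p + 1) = p^3 - 9*p^2 + 6*p + 16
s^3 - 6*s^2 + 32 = (s - 4)^2*(s + 2)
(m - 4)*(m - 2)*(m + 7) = m^3 + m^2 - 34*m + 56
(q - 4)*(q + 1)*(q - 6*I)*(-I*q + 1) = -I*q^4 - 5*q^3 + 3*I*q^3 + 15*q^2 - 2*I*q^2 + 20*q + 18*I*q + 24*I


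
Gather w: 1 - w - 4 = -w - 3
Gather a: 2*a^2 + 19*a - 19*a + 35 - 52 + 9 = 2*a^2 - 8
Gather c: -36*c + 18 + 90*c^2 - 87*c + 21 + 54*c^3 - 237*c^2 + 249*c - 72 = 54*c^3 - 147*c^2 + 126*c - 33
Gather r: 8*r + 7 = 8*r + 7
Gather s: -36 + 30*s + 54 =30*s + 18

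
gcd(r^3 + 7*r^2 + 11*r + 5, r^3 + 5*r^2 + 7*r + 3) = r^2 + 2*r + 1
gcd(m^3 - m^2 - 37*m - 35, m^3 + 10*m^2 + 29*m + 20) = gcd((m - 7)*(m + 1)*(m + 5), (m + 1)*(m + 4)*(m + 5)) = m^2 + 6*m + 5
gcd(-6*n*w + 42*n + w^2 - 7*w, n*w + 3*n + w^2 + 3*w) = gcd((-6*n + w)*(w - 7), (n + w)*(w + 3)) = 1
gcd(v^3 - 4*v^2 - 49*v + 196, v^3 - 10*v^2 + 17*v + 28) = v^2 - 11*v + 28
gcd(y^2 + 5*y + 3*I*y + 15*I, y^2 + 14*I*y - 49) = 1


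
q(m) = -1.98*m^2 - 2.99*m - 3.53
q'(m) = -3.96*m - 2.99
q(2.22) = -19.93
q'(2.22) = -11.78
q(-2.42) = -7.89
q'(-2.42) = 6.59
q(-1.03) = -2.55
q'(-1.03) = 1.09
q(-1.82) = -4.65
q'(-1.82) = 4.22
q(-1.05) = -2.57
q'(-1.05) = 1.17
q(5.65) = -83.63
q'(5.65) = -25.36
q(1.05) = -8.85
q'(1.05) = -7.15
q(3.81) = -43.66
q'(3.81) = -18.08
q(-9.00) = -137.00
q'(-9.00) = 32.65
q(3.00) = -30.32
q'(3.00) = -14.87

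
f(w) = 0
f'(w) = 0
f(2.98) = 0.00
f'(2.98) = 0.00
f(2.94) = 0.00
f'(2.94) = 0.00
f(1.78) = 0.00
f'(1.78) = 0.00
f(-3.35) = 0.00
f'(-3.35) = 0.00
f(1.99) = 0.00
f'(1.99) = 0.00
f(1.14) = 0.00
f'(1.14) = 0.00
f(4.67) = 0.00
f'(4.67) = 0.00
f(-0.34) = 0.00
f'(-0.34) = 0.00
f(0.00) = 0.00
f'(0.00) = 0.00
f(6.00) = 0.00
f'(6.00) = 0.00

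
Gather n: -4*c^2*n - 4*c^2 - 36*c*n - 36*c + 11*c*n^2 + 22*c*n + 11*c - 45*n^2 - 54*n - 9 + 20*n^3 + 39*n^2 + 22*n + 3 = -4*c^2 - 25*c + 20*n^3 + n^2*(11*c - 6) + n*(-4*c^2 - 14*c - 32) - 6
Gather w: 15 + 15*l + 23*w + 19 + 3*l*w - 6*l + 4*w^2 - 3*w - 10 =9*l + 4*w^2 + w*(3*l + 20) + 24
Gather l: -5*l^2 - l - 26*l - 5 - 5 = -5*l^2 - 27*l - 10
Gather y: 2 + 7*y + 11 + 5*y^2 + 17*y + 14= 5*y^2 + 24*y + 27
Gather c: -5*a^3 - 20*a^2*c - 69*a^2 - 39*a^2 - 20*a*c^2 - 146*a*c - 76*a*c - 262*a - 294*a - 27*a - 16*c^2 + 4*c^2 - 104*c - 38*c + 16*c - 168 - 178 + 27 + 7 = -5*a^3 - 108*a^2 - 583*a + c^2*(-20*a - 12) + c*(-20*a^2 - 222*a - 126) - 312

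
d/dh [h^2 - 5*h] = 2*h - 5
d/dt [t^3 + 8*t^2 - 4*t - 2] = 3*t^2 + 16*t - 4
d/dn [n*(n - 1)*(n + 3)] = 3*n^2 + 4*n - 3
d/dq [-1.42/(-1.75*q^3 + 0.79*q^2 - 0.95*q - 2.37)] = (-7.455*q^2 + 2.2436*q - 1.349)/(1.75*q^3 - 0.79*q^2 + 0.95*q + 2.37)^2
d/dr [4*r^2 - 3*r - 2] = 8*r - 3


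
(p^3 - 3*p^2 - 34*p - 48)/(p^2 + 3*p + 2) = (p^2 - 5*p - 24)/(p + 1)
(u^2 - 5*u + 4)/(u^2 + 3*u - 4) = (u - 4)/(u + 4)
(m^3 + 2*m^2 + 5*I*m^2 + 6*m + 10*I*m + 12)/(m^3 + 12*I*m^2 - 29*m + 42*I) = (m + 2)/(m + 7*I)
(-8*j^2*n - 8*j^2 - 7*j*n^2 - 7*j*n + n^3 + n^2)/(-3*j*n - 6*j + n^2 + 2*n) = (8*j^2*n + 8*j^2 + 7*j*n^2 + 7*j*n - n^3 - n^2)/(3*j*n + 6*j - n^2 - 2*n)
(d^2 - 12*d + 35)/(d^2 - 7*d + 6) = (d^2 - 12*d + 35)/(d^2 - 7*d + 6)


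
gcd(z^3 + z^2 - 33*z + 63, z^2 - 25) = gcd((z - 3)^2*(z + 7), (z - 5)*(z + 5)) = 1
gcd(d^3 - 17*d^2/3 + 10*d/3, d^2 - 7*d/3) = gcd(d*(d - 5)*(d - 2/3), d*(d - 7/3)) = d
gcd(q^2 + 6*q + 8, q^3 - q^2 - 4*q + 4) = q + 2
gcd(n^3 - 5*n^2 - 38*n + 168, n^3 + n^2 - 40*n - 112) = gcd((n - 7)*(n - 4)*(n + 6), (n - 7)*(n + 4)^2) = n - 7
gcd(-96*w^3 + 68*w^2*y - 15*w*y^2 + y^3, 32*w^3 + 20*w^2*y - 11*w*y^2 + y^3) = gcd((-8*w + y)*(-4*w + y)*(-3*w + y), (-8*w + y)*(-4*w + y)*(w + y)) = 32*w^2 - 12*w*y + y^2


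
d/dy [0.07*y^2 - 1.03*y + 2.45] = 0.14*y - 1.03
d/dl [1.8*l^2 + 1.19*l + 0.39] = 3.6*l + 1.19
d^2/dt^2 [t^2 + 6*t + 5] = 2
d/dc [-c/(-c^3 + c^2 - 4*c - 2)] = (c^3 - c^2 - c*(3*c^2 - 2*c + 4) + 4*c + 2)/(c^3 - c^2 + 4*c + 2)^2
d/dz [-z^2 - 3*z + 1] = -2*z - 3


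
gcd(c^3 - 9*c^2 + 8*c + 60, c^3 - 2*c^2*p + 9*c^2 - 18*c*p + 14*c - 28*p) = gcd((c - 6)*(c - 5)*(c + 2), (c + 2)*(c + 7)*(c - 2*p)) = c + 2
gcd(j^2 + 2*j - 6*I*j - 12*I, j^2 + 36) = j - 6*I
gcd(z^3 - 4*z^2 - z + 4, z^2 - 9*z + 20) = z - 4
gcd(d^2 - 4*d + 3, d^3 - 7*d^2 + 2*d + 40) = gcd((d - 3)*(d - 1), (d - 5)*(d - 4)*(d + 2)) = 1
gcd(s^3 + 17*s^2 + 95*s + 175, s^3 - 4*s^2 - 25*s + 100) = s + 5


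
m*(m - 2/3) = m^2 - 2*m/3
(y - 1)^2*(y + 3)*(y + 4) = y^4 + 5*y^3 - y^2 - 17*y + 12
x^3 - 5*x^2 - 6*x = x*(x - 6)*(x + 1)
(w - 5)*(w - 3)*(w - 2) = w^3 - 10*w^2 + 31*w - 30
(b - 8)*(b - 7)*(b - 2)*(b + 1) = b^4 - 16*b^3 + 69*b^2 - 26*b - 112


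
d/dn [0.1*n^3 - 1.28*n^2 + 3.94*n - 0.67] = 0.3*n^2 - 2.56*n + 3.94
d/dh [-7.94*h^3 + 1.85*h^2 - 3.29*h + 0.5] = -23.82*h^2 + 3.7*h - 3.29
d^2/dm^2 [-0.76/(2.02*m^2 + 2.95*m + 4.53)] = (6.202208*m^2 + 9.05768*m - 0.76*(4.04*m + 2.95)*(8.08*m + 5.9) + 13.908912)/(2.02*m^2 + 2.95*m + 4.53)^3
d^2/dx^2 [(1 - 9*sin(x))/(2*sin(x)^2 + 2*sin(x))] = (9*sin(x) - 22 + 1/sin(x) + 4/sin(x)^2 + 2/sin(x)^3)/(2*(sin(x) + 1)^2)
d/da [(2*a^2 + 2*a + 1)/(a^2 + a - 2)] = -(10*a + 5)/(a^2 + a - 2)^2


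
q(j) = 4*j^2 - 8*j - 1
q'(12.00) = 88.00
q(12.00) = 479.00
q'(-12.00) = -104.00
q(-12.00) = 671.00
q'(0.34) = -5.28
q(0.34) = -3.26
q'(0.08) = -7.36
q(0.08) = -1.61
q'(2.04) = 8.32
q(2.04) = -0.67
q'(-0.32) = -10.56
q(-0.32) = 1.97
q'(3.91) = 23.28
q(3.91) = 28.87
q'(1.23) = 1.84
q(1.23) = -4.79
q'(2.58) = 12.64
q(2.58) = 4.99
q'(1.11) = 0.88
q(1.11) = -4.95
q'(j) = 8*j - 8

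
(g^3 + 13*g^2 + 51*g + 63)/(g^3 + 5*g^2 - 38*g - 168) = (g^2 + 6*g + 9)/(g^2 - 2*g - 24)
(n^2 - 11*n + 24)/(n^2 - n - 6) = (n - 8)/(n + 2)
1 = 1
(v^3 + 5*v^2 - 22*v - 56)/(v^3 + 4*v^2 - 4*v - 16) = (v^2 + 3*v - 28)/(v^2 + 2*v - 8)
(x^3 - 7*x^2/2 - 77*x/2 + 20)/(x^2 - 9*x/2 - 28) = (2*x^2 + 9*x - 5)/(2*x + 7)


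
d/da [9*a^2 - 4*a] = 18*a - 4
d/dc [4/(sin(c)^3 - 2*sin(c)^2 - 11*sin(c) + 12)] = 4*(-3*sin(c)^2 + 4*sin(c) + 11)*cos(c)/(sin(c)^3 - 2*sin(c)^2 - 11*sin(c) + 12)^2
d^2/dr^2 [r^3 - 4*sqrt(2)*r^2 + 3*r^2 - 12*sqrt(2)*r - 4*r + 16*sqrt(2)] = 6*r - 8*sqrt(2) + 6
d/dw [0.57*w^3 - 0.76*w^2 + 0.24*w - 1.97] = 1.71*w^2 - 1.52*w + 0.24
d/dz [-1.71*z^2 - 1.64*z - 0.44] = -3.42*z - 1.64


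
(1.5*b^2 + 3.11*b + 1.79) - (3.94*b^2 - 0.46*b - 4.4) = -2.44*b^2 + 3.57*b + 6.19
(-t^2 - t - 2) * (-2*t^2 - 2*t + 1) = 2*t^4 + 4*t^3 + 5*t^2 + 3*t - 2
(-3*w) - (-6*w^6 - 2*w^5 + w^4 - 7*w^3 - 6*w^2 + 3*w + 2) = 6*w^6 + 2*w^5 - w^4 + 7*w^3 + 6*w^2 - 6*w - 2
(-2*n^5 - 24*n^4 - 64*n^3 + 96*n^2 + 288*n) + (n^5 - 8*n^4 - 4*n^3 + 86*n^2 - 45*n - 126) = -n^5 - 32*n^4 - 68*n^3 + 182*n^2 + 243*n - 126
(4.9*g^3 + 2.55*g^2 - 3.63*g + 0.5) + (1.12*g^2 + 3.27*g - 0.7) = 4.9*g^3 + 3.67*g^2 - 0.36*g - 0.2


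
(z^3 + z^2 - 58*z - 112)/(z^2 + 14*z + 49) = (z^2 - 6*z - 16)/(z + 7)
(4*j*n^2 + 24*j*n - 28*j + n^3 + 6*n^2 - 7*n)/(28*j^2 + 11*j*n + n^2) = (n^2 + 6*n - 7)/(7*j + n)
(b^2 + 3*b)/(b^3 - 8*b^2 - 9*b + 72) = b/(b^2 - 11*b + 24)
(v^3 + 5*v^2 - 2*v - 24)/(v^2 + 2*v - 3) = (v^2 + 2*v - 8)/(v - 1)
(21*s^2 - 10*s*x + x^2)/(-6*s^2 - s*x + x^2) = (-7*s + x)/(2*s + x)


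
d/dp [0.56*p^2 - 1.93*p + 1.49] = 1.12*p - 1.93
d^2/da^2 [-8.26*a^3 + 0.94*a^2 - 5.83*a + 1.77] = 1.88 - 49.56*a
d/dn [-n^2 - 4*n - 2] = -2*n - 4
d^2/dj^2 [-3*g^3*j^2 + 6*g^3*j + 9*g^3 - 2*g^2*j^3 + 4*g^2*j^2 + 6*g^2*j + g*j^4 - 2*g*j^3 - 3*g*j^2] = 2*g*(-3*g^2 - 6*g*j + 4*g + 6*j^2 - 6*j - 3)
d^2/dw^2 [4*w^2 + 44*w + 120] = 8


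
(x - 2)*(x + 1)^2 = x^3 - 3*x - 2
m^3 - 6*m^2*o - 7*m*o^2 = m*(m - 7*o)*(m + o)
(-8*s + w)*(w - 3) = -8*s*w + 24*s + w^2 - 3*w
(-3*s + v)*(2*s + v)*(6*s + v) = -36*s^3 - 12*s^2*v + 5*s*v^2 + v^3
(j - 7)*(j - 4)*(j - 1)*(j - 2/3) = j^4 - 38*j^3/3 + 47*j^2 - 54*j + 56/3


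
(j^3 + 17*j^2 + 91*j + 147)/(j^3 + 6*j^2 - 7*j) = (j^2 + 10*j + 21)/(j*(j - 1))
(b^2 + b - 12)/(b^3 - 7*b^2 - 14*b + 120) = (b - 3)/(b^2 - 11*b + 30)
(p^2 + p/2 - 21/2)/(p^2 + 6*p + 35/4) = 2*(p - 3)/(2*p + 5)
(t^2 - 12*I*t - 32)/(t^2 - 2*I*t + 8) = (t - 8*I)/(t + 2*I)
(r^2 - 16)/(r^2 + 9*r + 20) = (r - 4)/(r + 5)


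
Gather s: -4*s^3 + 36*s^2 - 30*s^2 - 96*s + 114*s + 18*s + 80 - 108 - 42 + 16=-4*s^3 + 6*s^2 + 36*s - 54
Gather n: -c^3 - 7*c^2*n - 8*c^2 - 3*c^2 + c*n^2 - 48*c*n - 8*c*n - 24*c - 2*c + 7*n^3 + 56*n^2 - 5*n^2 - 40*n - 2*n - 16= -c^3 - 11*c^2 - 26*c + 7*n^3 + n^2*(c + 51) + n*(-7*c^2 - 56*c - 42) - 16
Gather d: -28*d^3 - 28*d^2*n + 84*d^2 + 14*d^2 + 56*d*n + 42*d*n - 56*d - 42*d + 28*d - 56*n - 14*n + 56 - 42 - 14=-28*d^3 + d^2*(98 - 28*n) + d*(98*n - 70) - 70*n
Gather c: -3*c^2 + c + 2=-3*c^2 + c + 2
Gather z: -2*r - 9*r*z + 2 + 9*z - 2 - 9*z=-9*r*z - 2*r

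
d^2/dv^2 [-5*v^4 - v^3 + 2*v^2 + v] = -60*v^2 - 6*v + 4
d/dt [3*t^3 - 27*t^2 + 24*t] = 9*t^2 - 54*t + 24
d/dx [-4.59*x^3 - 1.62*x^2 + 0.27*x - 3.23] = -13.77*x^2 - 3.24*x + 0.27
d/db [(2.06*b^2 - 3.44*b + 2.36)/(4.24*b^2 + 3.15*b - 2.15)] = (21.0746*b^2 - 28.8708*b - 0.0379999999999994)/(17.9776*b^4 + 26.712*b^3 - 8.3095*b^2 - 13.545*b + 4.6225)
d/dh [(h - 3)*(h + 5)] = 2*h + 2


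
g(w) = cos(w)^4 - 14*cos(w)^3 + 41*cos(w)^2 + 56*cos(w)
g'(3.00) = 9.91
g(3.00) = -0.71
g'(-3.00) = -9.91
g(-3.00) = -0.71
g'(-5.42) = -70.41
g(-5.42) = 50.06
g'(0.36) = -34.96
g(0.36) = 77.61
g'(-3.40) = 16.90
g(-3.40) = -2.29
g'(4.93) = 70.09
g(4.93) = 13.86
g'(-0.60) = 54.95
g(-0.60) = 66.74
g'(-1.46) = 64.16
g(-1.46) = 6.67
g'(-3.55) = 22.92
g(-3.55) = -5.33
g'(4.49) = 34.95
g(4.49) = -10.20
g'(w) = -4*sin(w)*cos(w)^3 + 42*sin(w)*cos(w)^2 - 82*sin(w)*cos(w) - 56*sin(w)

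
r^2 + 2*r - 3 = (r - 1)*(r + 3)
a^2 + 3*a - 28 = (a - 4)*(a + 7)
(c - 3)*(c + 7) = c^2 + 4*c - 21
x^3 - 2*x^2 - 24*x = x*(x - 6)*(x + 4)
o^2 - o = o*(o - 1)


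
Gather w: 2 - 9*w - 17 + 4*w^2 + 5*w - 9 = 4*w^2 - 4*w - 24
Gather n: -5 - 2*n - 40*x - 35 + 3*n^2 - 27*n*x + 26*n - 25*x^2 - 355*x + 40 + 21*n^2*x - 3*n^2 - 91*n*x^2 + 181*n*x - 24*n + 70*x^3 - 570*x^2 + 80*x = 21*n^2*x + n*(-91*x^2 + 154*x) + 70*x^3 - 595*x^2 - 315*x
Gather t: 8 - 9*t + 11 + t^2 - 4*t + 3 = t^2 - 13*t + 22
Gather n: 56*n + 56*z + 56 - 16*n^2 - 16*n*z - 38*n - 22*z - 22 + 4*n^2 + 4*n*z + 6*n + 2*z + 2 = -12*n^2 + n*(24 - 12*z) + 36*z + 36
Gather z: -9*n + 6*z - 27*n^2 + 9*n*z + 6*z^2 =-27*n^2 - 9*n + 6*z^2 + z*(9*n + 6)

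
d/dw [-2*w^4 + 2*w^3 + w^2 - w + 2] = -8*w^3 + 6*w^2 + 2*w - 1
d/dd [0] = 0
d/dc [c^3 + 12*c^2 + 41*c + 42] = 3*c^2 + 24*c + 41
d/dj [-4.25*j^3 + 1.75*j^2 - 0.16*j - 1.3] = -12.75*j^2 + 3.5*j - 0.16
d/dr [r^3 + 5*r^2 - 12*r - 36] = 3*r^2 + 10*r - 12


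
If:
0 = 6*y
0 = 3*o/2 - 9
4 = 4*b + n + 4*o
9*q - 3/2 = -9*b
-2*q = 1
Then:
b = 2/3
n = -68/3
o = 6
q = -1/2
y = 0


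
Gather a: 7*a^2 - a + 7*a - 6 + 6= 7*a^2 + 6*a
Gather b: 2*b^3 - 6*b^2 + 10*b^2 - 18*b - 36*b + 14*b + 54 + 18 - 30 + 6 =2*b^3 + 4*b^2 - 40*b + 48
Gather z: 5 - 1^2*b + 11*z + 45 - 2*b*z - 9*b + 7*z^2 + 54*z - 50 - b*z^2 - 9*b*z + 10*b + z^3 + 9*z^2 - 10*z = z^3 + z^2*(16 - b) + z*(55 - 11*b)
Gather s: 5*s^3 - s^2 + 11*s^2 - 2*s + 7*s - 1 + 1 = 5*s^3 + 10*s^2 + 5*s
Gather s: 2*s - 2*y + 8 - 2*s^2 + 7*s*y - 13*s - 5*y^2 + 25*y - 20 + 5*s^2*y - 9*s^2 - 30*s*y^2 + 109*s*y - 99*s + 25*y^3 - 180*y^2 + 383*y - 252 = s^2*(5*y - 11) + s*(-30*y^2 + 116*y - 110) + 25*y^3 - 185*y^2 + 406*y - 264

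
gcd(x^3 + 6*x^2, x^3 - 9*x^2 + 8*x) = x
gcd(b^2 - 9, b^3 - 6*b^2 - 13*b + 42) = b + 3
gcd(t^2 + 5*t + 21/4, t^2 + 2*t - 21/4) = t + 7/2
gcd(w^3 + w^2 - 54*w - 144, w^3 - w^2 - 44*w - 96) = w^2 - 5*w - 24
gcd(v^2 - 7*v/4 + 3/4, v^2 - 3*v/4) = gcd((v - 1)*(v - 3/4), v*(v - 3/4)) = v - 3/4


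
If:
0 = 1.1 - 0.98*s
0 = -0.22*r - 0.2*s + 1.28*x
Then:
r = 5.81818181818182*x - 1.02040816326531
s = 1.12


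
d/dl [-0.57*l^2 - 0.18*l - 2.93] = -1.14*l - 0.18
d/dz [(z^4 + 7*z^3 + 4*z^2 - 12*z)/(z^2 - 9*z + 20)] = 2*(z^5 - 10*z^4 - 23*z^3 + 198*z^2 + 80*z - 120)/(z^4 - 18*z^3 + 121*z^2 - 360*z + 400)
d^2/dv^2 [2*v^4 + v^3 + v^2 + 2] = 24*v^2 + 6*v + 2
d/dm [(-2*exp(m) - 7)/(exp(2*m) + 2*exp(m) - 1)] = 2*((exp(m) + 1)*(2*exp(m) + 7) - exp(2*m) - 2*exp(m) + 1)*exp(m)/(exp(2*m) + 2*exp(m) - 1)^2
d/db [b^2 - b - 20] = 2*b - 1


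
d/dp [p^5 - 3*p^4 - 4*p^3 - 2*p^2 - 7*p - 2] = 5*p^4 - 12*p^3 - 12*p^2 - 4*p - 7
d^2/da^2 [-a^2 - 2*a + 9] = -2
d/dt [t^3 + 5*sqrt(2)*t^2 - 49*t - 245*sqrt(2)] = 3*t^2 + 10*sqrt(2)*t - 49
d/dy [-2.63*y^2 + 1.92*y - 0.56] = 1.92 - 5.26*y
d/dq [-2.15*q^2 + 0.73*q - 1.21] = 0.73 - 4.3*q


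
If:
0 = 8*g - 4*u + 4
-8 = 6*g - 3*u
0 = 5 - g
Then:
No Solution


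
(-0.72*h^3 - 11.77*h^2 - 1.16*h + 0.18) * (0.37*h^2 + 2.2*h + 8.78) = -0.2664*h^5 - 5.9389*h^4 - 32.6448*h^3 - 105.826*h^2 - 9.7888*h + 1.5804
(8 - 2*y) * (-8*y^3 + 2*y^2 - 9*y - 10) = 16*y^4 - 68*y^3 + 34*y^2 - 52*y - 80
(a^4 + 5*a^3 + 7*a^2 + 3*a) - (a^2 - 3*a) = a^4 + 5*a^3 + 6*a^2 + 6*a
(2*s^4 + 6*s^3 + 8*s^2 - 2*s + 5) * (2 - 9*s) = -18*s^5 - 50*s^4 - 60*s^3 + 34*s^2 - 49*s + 10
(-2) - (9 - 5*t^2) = 5*t^2 - 11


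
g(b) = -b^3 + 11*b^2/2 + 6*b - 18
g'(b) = -3*b^2 + 11*b + 6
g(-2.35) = 11.25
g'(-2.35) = -36.42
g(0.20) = -16.59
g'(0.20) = 8.08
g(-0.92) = -18.09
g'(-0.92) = -6.66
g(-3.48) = 69.87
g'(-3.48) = -68.61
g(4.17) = 30.15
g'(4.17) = -0.30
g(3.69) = 28.79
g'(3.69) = 5.74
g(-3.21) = 52.49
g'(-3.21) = -60.22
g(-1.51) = -11.08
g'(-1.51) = -17.45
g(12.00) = -882.00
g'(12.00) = -294.00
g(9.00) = -247.50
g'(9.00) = -138.00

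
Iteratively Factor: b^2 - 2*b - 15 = (b - 5)*(b + 3)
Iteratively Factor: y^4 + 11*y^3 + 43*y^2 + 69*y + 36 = (y + 1)*(y^3 + 10*y^2 + 33*y + 36) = (y + 1)*(y + 4)*(y^2 + 6*y + 9) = (y + 1)*(y + 3)*(y + 4)*(y + 3)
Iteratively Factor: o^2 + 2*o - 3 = (o + 3)*(o - 1)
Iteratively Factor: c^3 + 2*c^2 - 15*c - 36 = (c + 3)*(c^2 - c - 12) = (c + 3)^2*(c - 4)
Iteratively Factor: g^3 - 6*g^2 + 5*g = (g - 1)*(g^2 - 5*g) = g*(g - 1)*(g - 5)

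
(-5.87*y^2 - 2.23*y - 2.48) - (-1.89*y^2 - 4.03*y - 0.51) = -3.98*y^2 + 1.8*y - 1.97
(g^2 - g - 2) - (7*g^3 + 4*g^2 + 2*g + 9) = -7*g^3 - 3*g^2 - 3*g - 11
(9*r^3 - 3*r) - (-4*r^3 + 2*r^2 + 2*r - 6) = 13*r^3 - 2*r^2 - 5*r + 6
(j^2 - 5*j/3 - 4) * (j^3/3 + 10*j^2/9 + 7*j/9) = j^5/3 + 5*j^4/9 - 65*j^3/27 - 155*j^2/27 - 28*j/9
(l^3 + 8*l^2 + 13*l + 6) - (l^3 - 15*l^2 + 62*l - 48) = 23*l^2 - 49*l + 54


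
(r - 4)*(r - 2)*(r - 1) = r^3 - 7*r^2 + 14*r - 8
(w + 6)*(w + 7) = w^2 + 13*w + 42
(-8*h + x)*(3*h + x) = -24*h^2 - 5*h*x + x^2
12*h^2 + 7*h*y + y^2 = (3*h + y)*(4*h + y)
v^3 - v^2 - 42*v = v*(v - 7)*(v + 6)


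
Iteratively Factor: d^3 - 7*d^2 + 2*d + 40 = (d - 5)*(d^2 - 2*d - 8) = (d - 5)*(d + 2)*(d - 4)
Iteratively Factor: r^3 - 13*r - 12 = (r + 3)*(r^2 - 3*r - 4) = (r - 4)*(r + 3)*(r + 1)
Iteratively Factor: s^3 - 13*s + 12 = (s - 1)*(s^2 + s - 12) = (s - 3)*(s - 1)*(s + 4)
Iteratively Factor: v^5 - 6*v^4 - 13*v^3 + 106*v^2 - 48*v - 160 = (v + 1)*(v^4 - 7*v^3 - 6*v^2 + 112*v - 160) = (v - 2)*(v + 1)*(v^3 - 5*v^2 - 16*v + 80) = (v - 5)*(v - 2)*(v + 1)*(v^2 - 16) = (v - 5)*(v - 4)*(v - 2)*(v + 1)*(v + 4)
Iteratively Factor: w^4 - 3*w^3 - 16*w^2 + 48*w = (w + 4)*(w^3 - 7*w^2 + 12*w) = w*(w + 4)*(w^2 - 7*w + 12) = w*(w - 4)*(w + 4)*(w - 3)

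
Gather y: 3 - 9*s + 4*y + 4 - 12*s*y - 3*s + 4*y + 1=-12*s + y*(8 - 12*s) + 8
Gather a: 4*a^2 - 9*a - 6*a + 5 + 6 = 4*a^2 - 15*a + 11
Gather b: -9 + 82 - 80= -7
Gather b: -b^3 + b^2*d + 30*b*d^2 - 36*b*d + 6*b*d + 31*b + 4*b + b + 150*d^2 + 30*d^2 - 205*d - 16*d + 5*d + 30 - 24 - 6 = -b^3 + b^2*d + b*(30*d^2 - 30*d + 36) + 180*d^2 - 216*d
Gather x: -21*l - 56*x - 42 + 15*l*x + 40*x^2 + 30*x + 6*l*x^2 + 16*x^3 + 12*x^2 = -21*l + 16*x^3 + x^2*(6*l + 52) + x*(15*l - 26) - 42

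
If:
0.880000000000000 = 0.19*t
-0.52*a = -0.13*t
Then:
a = 1.16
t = 4.63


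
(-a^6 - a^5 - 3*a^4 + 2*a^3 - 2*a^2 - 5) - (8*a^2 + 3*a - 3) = -a^6 - a^5 - 3*a^4 + 2*a^3 - 10*a^2 - 3*a - 2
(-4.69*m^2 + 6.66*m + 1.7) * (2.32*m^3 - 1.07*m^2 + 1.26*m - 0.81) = -10.8808*m^5 + 20.4695*m^4 - 9.0916*m^3 + 10.3715*m^2 - 3.2526*m - 1.377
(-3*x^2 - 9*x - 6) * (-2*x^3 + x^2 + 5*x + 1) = 6*x^5 + 15*x^4 - 12*x^3 - 54*x^2 - 39*x - 6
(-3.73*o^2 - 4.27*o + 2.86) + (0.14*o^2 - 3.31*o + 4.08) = -3.59*o^2 - 7.58*o + 6.94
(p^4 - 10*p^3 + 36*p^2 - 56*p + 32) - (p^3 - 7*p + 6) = p^4 - 11*p^3 + 36*p^2 - 49*p + 26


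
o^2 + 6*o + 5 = (o + 1)*(o + 5)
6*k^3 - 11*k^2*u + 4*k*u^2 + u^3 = (-k + u)^2*(6*k + u)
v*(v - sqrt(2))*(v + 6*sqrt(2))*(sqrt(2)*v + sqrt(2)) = sqrt(2)*v^4 + sqrt(2)*v^3 + 10*v^3 - 12*sqrt(2)*v^2 + 10*v^2 - 12*sqrt(2)*v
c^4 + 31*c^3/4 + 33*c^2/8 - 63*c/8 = c*(c - 3/4)*(c + 3/2)*(c + 7)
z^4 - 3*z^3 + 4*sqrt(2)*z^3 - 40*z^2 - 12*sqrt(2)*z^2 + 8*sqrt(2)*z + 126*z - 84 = (z - 2)*(z - 1)*(z - 3*sqrt(2))*(z + 7*sqrt(2))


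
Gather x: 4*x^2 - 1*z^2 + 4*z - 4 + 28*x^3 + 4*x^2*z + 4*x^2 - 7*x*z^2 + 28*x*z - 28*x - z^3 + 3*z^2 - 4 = 28*x^3 + x^2*(4*z + 8) + x*(-7*z^2 + 28*z - 28) - z^3 + 2*z^2 + 4*z - 8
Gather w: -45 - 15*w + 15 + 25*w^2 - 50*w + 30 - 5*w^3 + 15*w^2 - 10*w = -5*w^3 + 40*w^2 - 75*w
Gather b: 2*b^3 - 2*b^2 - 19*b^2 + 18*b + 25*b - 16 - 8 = 2*b^3 - 21*b^2 + 43*b - 24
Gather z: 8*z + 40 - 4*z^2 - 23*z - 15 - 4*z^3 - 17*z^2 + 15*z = -4*z^3 - 21*z^2 + 25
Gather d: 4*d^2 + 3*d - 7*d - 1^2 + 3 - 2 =4*d^2 - 4*d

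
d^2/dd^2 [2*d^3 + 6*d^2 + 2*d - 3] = 12*d + 12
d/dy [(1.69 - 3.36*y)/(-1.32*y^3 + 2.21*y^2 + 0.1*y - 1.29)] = (-8.8704*y^3 + 14.118*y^2 - 7.4698*y + 4.1654)/(1.7424*y^6 - 5.8344*y^5 + 4.6201*y^4 + 3.8476*y^3 - 5.6918*y^2 - 0.258*y + 1.6641)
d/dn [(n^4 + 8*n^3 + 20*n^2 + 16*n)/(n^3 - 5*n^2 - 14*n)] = (n^2 - 14*n - 50)/(n^2 - 14*n + 49)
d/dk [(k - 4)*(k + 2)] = 2*k - 2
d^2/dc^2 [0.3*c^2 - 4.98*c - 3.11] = 0.600000000000000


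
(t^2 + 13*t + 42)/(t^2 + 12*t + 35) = (t + 6)/(t + 5)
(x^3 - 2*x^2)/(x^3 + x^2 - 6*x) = x/(x + 3)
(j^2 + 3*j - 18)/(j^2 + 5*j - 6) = (j - 3)/(j - 1)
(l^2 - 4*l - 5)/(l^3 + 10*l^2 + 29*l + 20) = (l - 5)/(l^2 + 9*l + 20)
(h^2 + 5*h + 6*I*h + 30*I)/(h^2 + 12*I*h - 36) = (h + 5)/(h + 6*I)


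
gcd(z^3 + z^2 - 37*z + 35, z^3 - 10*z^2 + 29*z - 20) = z^2 - 6*z + 5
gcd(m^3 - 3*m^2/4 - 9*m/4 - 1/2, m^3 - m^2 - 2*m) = m^2 - m - 2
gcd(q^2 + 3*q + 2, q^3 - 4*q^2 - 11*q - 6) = q + 1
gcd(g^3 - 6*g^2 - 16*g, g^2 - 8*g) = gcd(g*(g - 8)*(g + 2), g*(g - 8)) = g^2 - 8*g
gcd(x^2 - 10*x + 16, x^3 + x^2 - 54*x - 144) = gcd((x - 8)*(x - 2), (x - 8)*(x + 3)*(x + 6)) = x - 8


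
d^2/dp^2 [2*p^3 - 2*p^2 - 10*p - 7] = 12*p - 4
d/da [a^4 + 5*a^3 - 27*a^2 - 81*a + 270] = 4*a^3 + 15*a^2 - 54*a - 81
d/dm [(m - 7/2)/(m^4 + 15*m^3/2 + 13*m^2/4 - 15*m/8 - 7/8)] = 4*(-24*m^3 + 4*m^2 + 602*m - 119)/(32*m^7 + 464*m^6 + 1776*m^5 + 552*m^4 - 894*m^3 - 363*m^2 + 112*m + 49)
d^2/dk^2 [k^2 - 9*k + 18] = 2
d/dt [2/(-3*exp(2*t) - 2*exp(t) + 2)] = (12*exp(t) + 4)*exp(t)/(3*exp(2*t) + 2*exp(t) - 2)^2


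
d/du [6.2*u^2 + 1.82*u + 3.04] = 12.4*u + 1.82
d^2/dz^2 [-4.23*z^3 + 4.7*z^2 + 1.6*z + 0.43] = 9.4 - 25.38*z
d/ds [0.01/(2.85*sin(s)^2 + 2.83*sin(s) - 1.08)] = -(0.057*sin(s) + 0.0283)*cos(s)/(2.85*sin(s)^2 + 2.83*sin(s) - 1.08)^2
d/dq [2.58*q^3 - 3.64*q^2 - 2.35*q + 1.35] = 7.74*q^2 - 7.28*q - 2.35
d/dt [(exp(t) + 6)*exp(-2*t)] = (-exp(t) - 12)*exp(-2*t)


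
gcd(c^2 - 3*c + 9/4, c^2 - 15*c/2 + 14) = 1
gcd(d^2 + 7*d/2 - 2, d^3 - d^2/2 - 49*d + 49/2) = d - 1/2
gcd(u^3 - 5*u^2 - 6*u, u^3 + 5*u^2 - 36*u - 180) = u - 6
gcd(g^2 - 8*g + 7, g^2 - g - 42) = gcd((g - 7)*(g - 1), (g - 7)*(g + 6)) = g - 7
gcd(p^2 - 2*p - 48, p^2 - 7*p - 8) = p - 8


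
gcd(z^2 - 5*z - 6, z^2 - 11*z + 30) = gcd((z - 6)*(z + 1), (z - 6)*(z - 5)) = z - 6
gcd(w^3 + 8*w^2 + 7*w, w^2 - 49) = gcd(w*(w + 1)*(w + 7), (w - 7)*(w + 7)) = w + 7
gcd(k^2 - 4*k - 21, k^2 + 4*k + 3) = k + 3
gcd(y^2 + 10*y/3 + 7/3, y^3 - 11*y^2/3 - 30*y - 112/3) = y + 7/3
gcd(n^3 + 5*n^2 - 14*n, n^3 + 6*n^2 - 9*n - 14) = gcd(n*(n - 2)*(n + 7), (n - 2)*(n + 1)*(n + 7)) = n^2 + 5*n - 14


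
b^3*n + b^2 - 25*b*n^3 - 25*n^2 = (b - 5*n)*(b + 5*n)*(b*n + 1)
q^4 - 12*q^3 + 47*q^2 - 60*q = q*(q - 5)*(q - 4)*(q - 3)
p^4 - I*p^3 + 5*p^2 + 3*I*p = p*(p - 3*I)*(p + I)^2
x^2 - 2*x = x*(x - 2)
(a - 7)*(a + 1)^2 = a^3 - 5*a^2 - 13*a - 7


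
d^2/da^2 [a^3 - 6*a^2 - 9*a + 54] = 6*a - 12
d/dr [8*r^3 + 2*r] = 24*r^2 + 2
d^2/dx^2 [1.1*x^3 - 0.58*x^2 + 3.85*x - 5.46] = 6.6*x - 1.16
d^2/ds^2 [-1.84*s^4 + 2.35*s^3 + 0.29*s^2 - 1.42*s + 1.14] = -22.08*s^2 + 14.1*s + 0.58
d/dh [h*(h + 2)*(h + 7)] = 3*h^2 + 18*h + 14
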